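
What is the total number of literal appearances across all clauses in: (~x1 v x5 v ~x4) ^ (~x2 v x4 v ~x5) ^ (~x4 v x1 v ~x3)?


Clause lengths: 3, 3, 3.
Sum = 3 + 3 + 3 = 9.

9


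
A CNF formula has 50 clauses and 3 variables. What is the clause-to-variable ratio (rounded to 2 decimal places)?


Clause-to-variable ratio = clauses / variables.
50 / 3 = 16.67.

16.67


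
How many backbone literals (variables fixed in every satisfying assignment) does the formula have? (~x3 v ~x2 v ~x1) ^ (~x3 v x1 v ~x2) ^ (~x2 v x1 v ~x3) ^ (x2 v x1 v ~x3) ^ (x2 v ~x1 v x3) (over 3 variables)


Find all satisfying assignments: 4 model(s).
Check which variables have the same value in every model.
No variable is fixed across all models.
Backbone size = 0.

0


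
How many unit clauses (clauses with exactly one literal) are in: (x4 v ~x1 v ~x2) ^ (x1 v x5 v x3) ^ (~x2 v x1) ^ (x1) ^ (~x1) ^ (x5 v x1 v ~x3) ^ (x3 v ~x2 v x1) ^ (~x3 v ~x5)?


A unit clause contains exactly one literal.
Unit clauses found: (x1), (~x1).
Count = 2.

2


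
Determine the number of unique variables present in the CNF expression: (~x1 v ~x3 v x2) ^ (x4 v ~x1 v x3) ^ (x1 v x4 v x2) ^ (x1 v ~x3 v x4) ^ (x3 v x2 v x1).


Identify each distinct variable in the formula.
Variables found: x1, x2, x3, x4.
Total distinct variables = 4.

4


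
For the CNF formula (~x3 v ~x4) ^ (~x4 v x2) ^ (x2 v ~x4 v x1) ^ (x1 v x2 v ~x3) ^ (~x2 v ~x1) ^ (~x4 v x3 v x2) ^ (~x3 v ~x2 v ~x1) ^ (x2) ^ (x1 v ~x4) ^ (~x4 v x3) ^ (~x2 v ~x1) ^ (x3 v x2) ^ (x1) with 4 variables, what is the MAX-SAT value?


Enumerate all 16 truth assignments.
For each, count how many of the 13 clauses are satisfied.
The formula is not fully satisfiable, so the maximum is below 13.
Maximum simultaneously satisfiable clauses = 12.

12


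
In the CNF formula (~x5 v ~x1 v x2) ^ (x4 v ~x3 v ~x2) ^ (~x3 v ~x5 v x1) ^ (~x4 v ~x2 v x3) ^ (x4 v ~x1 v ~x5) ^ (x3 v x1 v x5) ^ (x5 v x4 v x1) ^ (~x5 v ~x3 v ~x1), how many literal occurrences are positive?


Scan each clause for unnegated literals.
Clause 1: 1 positive; Clause 2: 1 positive; Clause 3: 1 positive; Clause 4: 1 positive; Clause 5: 1 positive; Clause 6: 3 positive; Clause 7: 3 positive; Clause 8: 0 positive.
Total positive literal occurrences = 11.

11


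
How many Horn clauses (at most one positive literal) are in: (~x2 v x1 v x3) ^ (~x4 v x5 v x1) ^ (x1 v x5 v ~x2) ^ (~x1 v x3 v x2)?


A Horn clause has at most one positive literal.
Clause 1: 2 positive lit(s) -> not Horn
Clause 2: 2 positive lit(s) -> not Horn
Clause 3: 2 positive lit(s) -> not Horn
Clause 4: 2 positive lit(s) -> not Horn
Total Horn clauses = 0.

0


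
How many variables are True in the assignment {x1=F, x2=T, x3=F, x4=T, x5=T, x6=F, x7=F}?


The weight is the number of variables assigned True.
True variables: x2, x4, x5.
Weight = 3.

3


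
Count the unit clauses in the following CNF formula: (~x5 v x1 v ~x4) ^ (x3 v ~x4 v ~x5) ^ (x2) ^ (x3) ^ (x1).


A unit clause contains exactly one literal.
Unit clauses found: (x2), (x3), (x1).
Count = 3.

3


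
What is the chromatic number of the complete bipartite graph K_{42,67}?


K_{42,67} is bipartite by definition: the two parts are independent sets, with every edge crossing between them.
Color all vertices in one part with color 1 and all vertices in the other part with color 2.
Since the graph has at least one edge, one color does not suffice.
Chromatic number = 2.

2


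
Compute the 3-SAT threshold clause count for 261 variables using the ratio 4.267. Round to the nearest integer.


The 3-SAT phase transition occurs at approximately 4.267 clauses per variable.
m = 4.267 * 261 = 1113.687.
Rounded to nearest integer: 1114.

1114


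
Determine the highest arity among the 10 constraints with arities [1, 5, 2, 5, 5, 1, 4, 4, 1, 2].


The arities are: 1, 5, 2, 5, 5, 1, 4, 4, 1, 2.
Scan for the maximum value.
Maximum arity = 5.

5


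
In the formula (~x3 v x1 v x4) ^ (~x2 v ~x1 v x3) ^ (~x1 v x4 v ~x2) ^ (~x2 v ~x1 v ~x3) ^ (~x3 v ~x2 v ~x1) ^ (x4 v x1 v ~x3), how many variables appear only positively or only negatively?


A pure literal appears in only one polarity across all clauses.
Pure literals: x2 (negative only), x4 (positive only).
Count = 2.

2


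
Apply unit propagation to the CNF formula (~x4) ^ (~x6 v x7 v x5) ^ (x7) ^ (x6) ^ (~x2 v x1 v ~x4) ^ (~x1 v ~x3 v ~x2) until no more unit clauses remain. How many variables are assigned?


Unit propagation repeatedly assigns the literal in any unit clause, then simplifies.
Assignments in order: x4 = F, x7 = T, x6 = T.
No further unit clauses remain.
Total variables assigned = 3.

3


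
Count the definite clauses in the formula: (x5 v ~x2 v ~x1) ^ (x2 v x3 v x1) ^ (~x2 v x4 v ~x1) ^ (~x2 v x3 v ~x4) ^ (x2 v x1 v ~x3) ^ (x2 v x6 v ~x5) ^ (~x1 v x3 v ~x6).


A definite clause has exactly one positive literal.
Clause 1: 1 positive -> definite
Clause 2: 3 positive -> not definite
Clause 3: 1 positive -> definite
Clause 4: 1 positive -> definite
Clause 5: 2 positive -> not definite
Clause 6: 2 positive -> not definite
Clause 7: 1 positive -> definite
Definite clause count = 4.

4


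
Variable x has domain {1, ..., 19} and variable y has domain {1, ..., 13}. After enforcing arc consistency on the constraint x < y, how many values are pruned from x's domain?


For the constraint x < y, x needs a supporting value in y's domain.
x can be at most 12 (one less than y's maximum).
Valid x values from domain: 12 out of 19.
Pruned = 19 - 12 = 7.

7


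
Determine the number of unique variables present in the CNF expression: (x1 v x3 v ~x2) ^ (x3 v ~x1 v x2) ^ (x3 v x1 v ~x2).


Identify each distinct variable in the formula.
Variables found: x1, x2, x3.
Total distinct variables = 3.

3


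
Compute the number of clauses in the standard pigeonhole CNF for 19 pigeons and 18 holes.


The PHP encoding has two parts:
1) At-least-one-hole clauses: 19 (one per pigeon, each with 18 literals).
2) At-most-one-pigeon-per-hole clauses: 18 holes * C(19,2) = 18 * 171 = 3078.
Total clauses = 19 + 3078 = 3097.

3097


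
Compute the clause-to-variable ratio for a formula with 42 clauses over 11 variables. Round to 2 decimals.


Clause-to-variable ratio = clauses / variables.
42 / 11 = 3.82.

3.82


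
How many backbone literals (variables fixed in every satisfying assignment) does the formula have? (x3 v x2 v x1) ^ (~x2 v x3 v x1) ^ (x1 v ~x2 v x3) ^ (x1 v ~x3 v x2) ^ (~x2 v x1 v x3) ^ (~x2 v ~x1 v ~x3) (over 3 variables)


Find all satisfying assignments: 4 model(s).
Check which variables have the same value in every model.
No variable is fixed across all models.
Backbone size = 0.

0


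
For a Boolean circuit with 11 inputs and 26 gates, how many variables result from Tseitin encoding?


The Tseitin transformation introduces one auxiliary variable per gate.
Total variables = inputs + gates = 11 + 26 = 37.

37


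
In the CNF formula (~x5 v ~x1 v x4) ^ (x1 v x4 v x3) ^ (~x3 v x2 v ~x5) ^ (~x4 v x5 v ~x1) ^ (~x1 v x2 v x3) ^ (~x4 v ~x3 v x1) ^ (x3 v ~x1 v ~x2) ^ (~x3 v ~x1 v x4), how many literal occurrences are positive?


Scan each clause for unnegated literals.
Clause 1: 1 positive; Clause 2: 3 positive; Clause 3: 1 positive; Clause 4: 1 positive; Clause 5: 2 positive; Clause 6: 1 positive; Clause 7: 1 positive; Clause 8: 1 positive.
Total positive literal occurrences = 11.

11


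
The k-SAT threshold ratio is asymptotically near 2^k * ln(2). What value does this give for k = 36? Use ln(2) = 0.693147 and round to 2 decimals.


Using the asymptotic formula: threshold ~ 2^k * ln(2).
2^36 = 68719476736.
68719476736 * 0.693147 = 47632699141.13.

47632699141.13


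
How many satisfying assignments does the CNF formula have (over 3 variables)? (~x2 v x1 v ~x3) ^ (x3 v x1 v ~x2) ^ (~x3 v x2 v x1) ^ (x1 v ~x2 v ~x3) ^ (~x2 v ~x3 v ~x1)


Enumerate all 8 truth assignments over 3 variables.
Test each against every clause.
Satisfying assignments found: 4.

4


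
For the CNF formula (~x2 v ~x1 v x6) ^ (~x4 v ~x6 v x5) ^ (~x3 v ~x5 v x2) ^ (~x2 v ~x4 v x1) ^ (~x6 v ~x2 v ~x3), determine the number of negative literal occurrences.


Scan each clause for negated literals.
Clause 1: 2 negative; Clause 2: 2 negative; Clause 3: 2 negative; Clause 4: 2 negative; Clause 5: 3 negative.
Total negative literal occurrences = 11.

11


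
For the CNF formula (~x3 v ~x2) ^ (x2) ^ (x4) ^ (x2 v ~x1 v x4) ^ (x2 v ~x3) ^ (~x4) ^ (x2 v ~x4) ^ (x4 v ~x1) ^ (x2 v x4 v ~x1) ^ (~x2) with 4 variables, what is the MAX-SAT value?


Enumerate all 16 truth assignments.
For each, count how many of the 10 clauses are satisfied.
The formula is not fully satisfiable, so the maximum is below 10.
Maximum simultaneously satisfiable clauses = 8.

8


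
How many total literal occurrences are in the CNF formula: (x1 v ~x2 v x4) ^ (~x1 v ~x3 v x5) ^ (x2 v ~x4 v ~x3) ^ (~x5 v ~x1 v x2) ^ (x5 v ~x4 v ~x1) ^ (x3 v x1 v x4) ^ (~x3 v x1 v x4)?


Clause lengths: 3, 3, 3, 3, 3, 3, 3.
Sum = 3 + 3 + 3 + 3 + 3 + 3 + 3 = 21.

21


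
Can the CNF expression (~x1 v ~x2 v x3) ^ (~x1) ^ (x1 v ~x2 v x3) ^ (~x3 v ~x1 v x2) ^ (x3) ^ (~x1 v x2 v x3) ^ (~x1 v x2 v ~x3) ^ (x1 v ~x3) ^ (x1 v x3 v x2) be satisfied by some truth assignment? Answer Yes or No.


Check all 8 possible truth assignments.
Number of satisfying assignments found: 0.
The formula is unsatisfiable.

No


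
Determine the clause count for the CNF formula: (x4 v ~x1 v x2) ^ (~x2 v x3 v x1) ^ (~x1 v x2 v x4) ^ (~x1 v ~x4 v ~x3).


Each group enclosed in parentheses joined by ^ is one clause.
Counting the conjuncts: 4 clauses.

4


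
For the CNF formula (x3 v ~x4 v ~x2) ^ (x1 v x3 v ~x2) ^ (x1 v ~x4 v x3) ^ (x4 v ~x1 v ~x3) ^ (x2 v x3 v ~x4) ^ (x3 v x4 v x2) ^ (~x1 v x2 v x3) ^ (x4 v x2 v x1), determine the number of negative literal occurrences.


Scan each clause for negated literals.
Clause 1: 2 negative; Clause 2: 1 negative; Clause 3: 1 negative; Clause 4: 2 negative; Clause 5: 1 negative; Clause 6: 0 negative; Clause 7: 1 negative; Clause 8: 0 negative.
Total negative literal occurrences = 8.

8


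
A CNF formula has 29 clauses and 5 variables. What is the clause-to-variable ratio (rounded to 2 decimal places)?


Clause-to-variable ratio = clauses / variables.
29 / 5 = 5.8.

5.8


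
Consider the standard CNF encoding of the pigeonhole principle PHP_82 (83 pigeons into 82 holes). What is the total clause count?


The PHP encoding has two parts:
1) At-least-one-hole clauses: 83 (one per pigeon, each with 82 literals).
2) At-most-one-pigeon-per-hole clauses: 82 holes * C(83,2) = 82 * 3403 = 279046.
Total clauses = 83 + 279046 = 279129.

279129


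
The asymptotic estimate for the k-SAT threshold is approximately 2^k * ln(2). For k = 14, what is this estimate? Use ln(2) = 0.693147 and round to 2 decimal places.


Using the asymptotic formula: threshold ~ 2^k * ln(2).
2^14 = 16384.
16384 * 0.693147 = 11356.52.

11356.52


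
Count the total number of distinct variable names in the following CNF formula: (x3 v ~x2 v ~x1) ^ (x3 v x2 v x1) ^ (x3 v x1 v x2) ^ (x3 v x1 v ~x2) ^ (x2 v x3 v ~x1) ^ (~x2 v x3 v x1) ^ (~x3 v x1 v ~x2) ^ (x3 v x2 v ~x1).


Identify each distinct variable in the formula.
Variables found: x1, x2, x3.
Total distinct variables = 3.

3


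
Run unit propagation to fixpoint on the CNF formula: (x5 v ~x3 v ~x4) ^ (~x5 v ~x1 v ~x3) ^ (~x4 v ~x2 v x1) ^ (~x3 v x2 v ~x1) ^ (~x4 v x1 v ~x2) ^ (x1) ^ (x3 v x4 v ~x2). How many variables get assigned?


Unit propagation repeatedly assigns the literal in any unit clause, then simplifies.
Assignments in order: x1 = T.
No further unit clauses remain.
Total variables assigned = 1.

1


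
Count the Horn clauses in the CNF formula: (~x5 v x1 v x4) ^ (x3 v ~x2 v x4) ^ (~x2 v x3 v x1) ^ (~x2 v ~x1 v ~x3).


A Horn clause has at most one positive literal.
Clause 1: 2 positive lit(s) -> not Horn
Clause 2: 2 positive lit(s) -> not Horn
Clause 3: 2 positive lit(s) -> not Horn
Clause 4: 0 positive lit(s) -> Horn
Total Horn clauses = 1.

1


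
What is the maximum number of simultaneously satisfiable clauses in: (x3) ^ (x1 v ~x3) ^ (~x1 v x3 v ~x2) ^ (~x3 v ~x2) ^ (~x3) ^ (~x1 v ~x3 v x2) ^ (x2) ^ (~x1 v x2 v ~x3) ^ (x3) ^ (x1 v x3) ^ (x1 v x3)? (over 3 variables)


Enumerate all 8 truth assignments.
For each, count how many of the 11 clauses are satisfied.
The formula is not fully satisfiable, so the maximum is below 11.
Maximum simultaneously satisfiable clauses = 9.

9


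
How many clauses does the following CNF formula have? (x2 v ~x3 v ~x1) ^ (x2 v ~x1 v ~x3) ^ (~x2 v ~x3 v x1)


Each group enclosed in parentheses joined by ^ is one clause.
Counting the conjuncts: 3 clauses.

3


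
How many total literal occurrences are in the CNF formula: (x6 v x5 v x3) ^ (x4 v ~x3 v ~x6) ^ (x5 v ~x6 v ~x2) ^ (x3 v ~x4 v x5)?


Clause lengths: 3, 3, 3, 3.
Sum = 3 + 3 + 3 + 3 = 12.

12


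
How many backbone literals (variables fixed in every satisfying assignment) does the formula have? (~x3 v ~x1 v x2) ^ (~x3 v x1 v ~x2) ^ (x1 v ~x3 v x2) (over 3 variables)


Find all satisfying assignments: 5 model(s).
Check which variables have the same value in every model.
No variable is fixed across all models.
Backbone size = 0.

0


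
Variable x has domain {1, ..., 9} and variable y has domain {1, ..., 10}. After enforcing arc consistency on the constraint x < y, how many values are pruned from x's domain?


For the constraint x < y, x needs a supporting value in y's domain.
x can be at most 9 (one less than y's maximum).
Valid x values from domain: 9 out of 9.
Pruned = 9 - 9 = 0.

0


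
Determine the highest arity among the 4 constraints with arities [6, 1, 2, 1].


The arities are: 6, 1, 2, 1.
Scan for the maximum value.
Maximum arity = 6.

6


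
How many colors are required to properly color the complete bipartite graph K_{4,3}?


K_{4,3} is bipartite by definition: the two parts are independent sets, with every edge crossing between them.
Color all vertices in one part with color 1 and all vertices in the other part with color 2.
Since the graph has at least one edge, one color does not suffice.
Chromatic number = 2.

2


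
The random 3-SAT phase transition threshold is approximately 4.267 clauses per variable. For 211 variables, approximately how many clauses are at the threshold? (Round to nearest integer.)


The 3-SAT phase transition occurs at approximately 4.267 clauses per variable.
m = 4.267 * 211 = 900.337.
Rounded to nearest integer: 900.

900


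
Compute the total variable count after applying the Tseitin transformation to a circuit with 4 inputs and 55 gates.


The Tseitin transformation introduces one auxiliary variable per gate.
Total variables = inputs + gates = 4 + 55 = 59.

59


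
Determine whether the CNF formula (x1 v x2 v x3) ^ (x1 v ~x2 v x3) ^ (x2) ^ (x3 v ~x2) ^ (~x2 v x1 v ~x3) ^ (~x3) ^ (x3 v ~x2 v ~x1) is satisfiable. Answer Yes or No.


Check all 8 possible truth assignments.
Number of satisfying assignments found: 0.
The formula is unsatisfiable.

No


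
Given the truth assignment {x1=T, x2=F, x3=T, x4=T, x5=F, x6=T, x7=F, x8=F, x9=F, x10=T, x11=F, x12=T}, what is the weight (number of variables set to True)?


The weight is the number of variables assigned True.
True variables: x1, x3, x4, x6, x10, x12.
Weight = 6.

6


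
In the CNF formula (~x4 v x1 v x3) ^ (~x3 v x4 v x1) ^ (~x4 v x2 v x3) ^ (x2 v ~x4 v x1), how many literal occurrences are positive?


Scan each clause for unnegated literals.
Clause 1: 2 positive; Clause 2: 2 positive; Clause 3: 2 positive; Clause 4: 2 positive.
Total positive literal occurrences = 8.

8


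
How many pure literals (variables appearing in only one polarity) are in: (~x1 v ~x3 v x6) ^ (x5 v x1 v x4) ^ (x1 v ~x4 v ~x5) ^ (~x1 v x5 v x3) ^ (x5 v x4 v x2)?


A pure literal appears in only one polarity across all clauses.
Pure literals: x2 (positive only), x6 (positive only).
Count = 2.

2


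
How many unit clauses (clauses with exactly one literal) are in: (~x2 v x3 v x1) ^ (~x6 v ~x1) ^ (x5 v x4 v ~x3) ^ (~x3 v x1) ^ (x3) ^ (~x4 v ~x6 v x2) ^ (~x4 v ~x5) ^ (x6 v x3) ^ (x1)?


A unit clause contains exactly one literal.
Unit clauses found: (x3), (x1).
Count = 2.

2


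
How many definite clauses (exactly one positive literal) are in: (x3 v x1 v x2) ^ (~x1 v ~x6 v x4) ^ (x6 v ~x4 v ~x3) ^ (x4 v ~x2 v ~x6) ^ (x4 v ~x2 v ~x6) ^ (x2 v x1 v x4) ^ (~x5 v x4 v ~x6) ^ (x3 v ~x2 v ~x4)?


A definite clause has exactly one positive literal.
Clause 1: 3 positive -> not definite
Clause 2: 1 positive -> definite
Clause 3: 1 positive -> definite
Clause 4: 1 positive -> definite
Clause 5: 1 positive -> definite
Clause 6: 3 positive -> not definite
Clause 7: 1 positive -> definite
Clause 8: 1 positive -> definite
Definite clause count = 6.

6


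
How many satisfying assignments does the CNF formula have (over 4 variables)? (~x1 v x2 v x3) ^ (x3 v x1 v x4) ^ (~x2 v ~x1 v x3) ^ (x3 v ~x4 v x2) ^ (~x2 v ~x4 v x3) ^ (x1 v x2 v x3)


Enumerate all 16 truth assignments over 4 variables.
Test each against every clause.
Satisfying assignments found: 8.

8


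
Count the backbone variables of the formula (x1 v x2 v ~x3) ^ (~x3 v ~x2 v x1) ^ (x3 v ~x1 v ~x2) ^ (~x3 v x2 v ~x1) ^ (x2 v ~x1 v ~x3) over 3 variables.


Find all satisfying assignments: 4 model(s).
Check which variables have the same value in every model.
No variable is fixed across all models.
Backbone size = 0.

0


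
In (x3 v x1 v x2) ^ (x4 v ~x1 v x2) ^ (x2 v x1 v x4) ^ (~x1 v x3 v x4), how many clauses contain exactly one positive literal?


A definite clause has exactly one positive literal.
Clause 1: 3 positive -> not definite
Clause 2: 2 positive -> not definite
Clause 3: 3 positive -> not definite
Clause 4: 2 positive -> not definite
Definite clause count = 0.

0


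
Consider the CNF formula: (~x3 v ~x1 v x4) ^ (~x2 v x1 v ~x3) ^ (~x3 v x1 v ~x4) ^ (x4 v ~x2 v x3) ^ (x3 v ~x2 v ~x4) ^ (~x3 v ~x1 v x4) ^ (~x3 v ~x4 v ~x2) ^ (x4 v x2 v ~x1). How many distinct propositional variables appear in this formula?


Identify each distinct variable in the formula.
Variables found: x1, x2, x3, x4.
Total distinct variables = 4.

4


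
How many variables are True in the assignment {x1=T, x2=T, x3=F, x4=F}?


The weight is the number of variables assigned True.
True variables: x1, x2.
Weight = 2.

2


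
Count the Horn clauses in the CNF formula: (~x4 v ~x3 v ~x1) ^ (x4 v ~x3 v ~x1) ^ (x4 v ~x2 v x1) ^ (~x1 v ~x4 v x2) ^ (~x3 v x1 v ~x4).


A Horn clause has at most one positive literal.
Clause 1: 0 positive lit(s) -> Horn
Clause 2: 1 positive lit(s) -> Horn
Clause 3: 2 positive lit(s) -> not Horn
Clause 4: 1 positive lit(s) -> Horn
Clause 5: 1 positive lit(s) -> Horn
Total Horn clauses = 4.

4


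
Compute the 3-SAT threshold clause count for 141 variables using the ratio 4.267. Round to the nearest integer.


The 3-SAT phase transition occurs at approximately 4.267 clauses per variable.
m = 4.267 * 141 = 601.647.
Rounded to nearest integer: 602.

602


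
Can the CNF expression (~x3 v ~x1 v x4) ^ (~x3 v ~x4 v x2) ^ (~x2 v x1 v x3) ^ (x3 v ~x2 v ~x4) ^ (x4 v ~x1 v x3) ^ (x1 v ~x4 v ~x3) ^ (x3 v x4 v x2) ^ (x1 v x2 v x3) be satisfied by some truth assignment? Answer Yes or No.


Check all 16 possible truth assignments.
Number of satisfying assignments found: 4.
The formula is satisfiable.

Yes


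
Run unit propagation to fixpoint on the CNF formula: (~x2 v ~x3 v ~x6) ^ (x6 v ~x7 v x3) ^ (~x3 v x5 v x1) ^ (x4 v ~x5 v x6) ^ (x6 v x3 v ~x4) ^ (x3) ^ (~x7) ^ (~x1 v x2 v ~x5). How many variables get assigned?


Unit propagation repeatedly assigns the literal in any unit clause, then simplifies.
Assignments in order: x3 = T, x7 = F.
No further unit clauses remain.
Total variables assigned = 2.

2


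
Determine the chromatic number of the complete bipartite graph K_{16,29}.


K_{16,29} is bipartite by definition: the two parts are independent sets, with every edge crossing between them.
Color all vertices in one part with color 1 and all vertices in the other part with color 2.
Since the graph has at least one edge, one color does not suffice.
Chromatic number = 2.

2


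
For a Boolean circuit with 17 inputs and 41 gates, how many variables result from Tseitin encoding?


The Tseitin transformation introduces one auxiliary variable per gate.
Total variables = inputs + gates = 17 + 41 = 58.

58


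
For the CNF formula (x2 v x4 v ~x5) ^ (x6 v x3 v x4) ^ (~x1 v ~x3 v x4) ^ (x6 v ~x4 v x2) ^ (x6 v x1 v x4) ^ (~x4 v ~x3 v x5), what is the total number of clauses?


Each group enclosed in parentheses joined by ^ is one clause.
Counting the conjuncts: 6 clauses.

6


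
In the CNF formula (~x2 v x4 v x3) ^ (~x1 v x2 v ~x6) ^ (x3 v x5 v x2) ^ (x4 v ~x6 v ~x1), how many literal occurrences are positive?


Scan each clause for unnegated literals.
Clause 1: 2 positive; Clause 2: 1 positive; Clause 3: 3 positive; Clause 4: 1 positive.
Total positive literal occurrences = 7.

7


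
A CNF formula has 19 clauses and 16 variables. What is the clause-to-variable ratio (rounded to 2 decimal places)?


Clause-to-variable ratio = clauses / variables.
19 / 16 = 1.19.

1.19


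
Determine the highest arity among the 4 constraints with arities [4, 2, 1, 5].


The arities are: 4, 2, 1, 5.
Scan for the maximum value.
Maximum arity = 5.

5


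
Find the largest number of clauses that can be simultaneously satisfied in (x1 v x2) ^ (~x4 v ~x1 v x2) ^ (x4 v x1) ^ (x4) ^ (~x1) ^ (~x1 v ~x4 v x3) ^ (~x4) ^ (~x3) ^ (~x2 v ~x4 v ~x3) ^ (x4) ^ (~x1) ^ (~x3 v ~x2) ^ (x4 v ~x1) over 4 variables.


Enumerate all 16 truth assignments.
For each, count how many of the 13 clauses are satisfied.
The formula is not fully satisfiable, so the maximum is below 13.
Maximum simultaneously satisfiable clauses = 12.

12


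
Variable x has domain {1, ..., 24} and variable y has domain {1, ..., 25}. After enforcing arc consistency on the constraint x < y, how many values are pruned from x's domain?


For the constraint x < y, x needs a supporting value in y's domain.
x can be at most 24 (one less than y's maximum).
Valid x values from domain: 24 out of 24.
Pruned = 24 - 24 = 0.

0


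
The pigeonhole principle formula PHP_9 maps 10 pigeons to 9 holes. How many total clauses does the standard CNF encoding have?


The PHP encoding has two parts:
1) At-least-one-hole clauses: 10 (one per pigeon, each with 9 literals).
2) At-most-one-pigeon-per-hole clauses: 9 holes * C(10,2) = 9 * 45 = 405.
Total clauses = 10 + 405 = 415.

415


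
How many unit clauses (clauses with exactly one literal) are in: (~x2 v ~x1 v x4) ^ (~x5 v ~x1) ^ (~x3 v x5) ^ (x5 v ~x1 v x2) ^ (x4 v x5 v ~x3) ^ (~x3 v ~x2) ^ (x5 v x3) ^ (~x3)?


A unit clause contains exactly one literal.
Unit clauses found: (~x3).
Count = 1.

1


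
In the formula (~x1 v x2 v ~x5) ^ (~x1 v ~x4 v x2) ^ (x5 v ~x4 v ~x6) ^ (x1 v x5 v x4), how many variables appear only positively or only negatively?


A pure literal appears in only one polarity across all clauses.
Pure literals: x2 (positive only), x6 (negative only).
Count = 2.

2


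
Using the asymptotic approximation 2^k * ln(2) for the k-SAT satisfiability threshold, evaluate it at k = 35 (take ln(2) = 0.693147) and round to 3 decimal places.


Using the asymptotic formula: threshold ~ 2^k * ln(2).
2^35 = 34359738368.
34359738368 * 0.693147 = 23816349570.564.

23816349570.564


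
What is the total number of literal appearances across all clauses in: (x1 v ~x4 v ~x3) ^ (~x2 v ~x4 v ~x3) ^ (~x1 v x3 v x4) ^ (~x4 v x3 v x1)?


Clause lengths: 3, 3, 3, 3.
Sum = 3 + 3 + 3 + 3 = 12.

12


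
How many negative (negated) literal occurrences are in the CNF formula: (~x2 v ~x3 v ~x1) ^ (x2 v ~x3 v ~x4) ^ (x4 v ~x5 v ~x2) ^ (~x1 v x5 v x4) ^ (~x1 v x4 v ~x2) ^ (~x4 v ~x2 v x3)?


Scan each clause for negated literals.
Clause 1: 3 negative; Clause 2: 2 negative; Clause 3: 2 negative; Clause 4: 1 negative; Clause 5: 2 negative; Clause 6: 2 negative.
Total negative literal occurrences = 12.

12


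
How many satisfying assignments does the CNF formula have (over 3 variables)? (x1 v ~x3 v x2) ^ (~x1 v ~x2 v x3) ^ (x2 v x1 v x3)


Enumerate all 8 truth assignments over 3 variables.
Test each against every clause.
Satisfying assignments found: 5.

5


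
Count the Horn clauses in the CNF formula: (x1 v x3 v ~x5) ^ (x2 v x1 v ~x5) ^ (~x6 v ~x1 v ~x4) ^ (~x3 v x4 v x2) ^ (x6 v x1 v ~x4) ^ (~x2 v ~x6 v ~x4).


A Horn clause has at most one positive literal.
Clause 1: 2 positive lit(s) -> not Horn
Clause 2: 2 positive lit(s) -> not Horn
Clause 3: 0 positive lit(s) -> Horn
Clause 4: 2 positive lit(s) -> not Horn
Clause 5: 2 positive lit(s) -> not Horn
Clause 6: 0 positive lit(s) -> Horn
Total Horn clauses = 2.

2


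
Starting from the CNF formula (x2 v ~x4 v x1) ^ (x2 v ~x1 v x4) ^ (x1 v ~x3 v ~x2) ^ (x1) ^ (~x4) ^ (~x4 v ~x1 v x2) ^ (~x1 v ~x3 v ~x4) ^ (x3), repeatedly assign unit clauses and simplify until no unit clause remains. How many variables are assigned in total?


Unit propagation repeatedly assigns the literal in any unit clause, then simplifies.
Assignments in order: x1 = T, x4 = F, x2 = T, x3 = T.
No further unit clauses remain.
Total variables assigned = 4.

4


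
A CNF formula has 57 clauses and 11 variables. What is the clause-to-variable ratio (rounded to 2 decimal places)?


Clause-to-variable ratio = clauses / variables.
57 / 11 = 5.18.

5.18


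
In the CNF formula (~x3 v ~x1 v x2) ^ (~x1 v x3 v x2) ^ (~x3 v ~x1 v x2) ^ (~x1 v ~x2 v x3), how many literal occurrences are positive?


Scan each clause for unnegated literals.
Clause 1: 1 positive; Clause 2: 2 positive; Clause 3: 1 positive; Clause 4: 1 positive.
Total positive literal occurrences = 5.

5


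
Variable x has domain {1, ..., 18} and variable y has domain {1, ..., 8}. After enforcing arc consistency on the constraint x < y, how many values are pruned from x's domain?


For the constraint x < y, x needs a supporting value in y's domain.
x can be at most 7 (one less than y's maximum).
Valid x values from domain: 7 out of 18.
Pruned = 18 - 7 = 11.

11


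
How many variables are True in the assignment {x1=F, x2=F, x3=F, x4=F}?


The weight is the number of variables assigned True.
True variables: none.
Weight = 0.

0


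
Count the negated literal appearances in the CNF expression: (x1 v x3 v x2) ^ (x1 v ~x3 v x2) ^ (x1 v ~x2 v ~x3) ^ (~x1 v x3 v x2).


Scan each clause for negated literals.
Clause 1: 0 negative; Clause 2: 1 negative; Clause 3: 2 negative; Clause 4: 1 negative.
Total negative literal occurrences = 4.

4


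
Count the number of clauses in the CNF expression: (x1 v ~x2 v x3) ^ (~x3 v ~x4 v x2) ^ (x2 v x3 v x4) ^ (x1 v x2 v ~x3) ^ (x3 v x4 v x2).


Each group enclosed in parentheses joined by ^ is one clause.
Counting the conjuncts: 5 clauses.

5


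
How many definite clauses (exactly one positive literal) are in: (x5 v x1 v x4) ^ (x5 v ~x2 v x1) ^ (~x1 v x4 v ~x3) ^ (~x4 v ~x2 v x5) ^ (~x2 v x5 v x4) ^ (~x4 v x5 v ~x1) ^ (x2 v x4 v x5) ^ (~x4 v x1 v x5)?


A definite clause has exactly one positive literal.
Clause 1: 3 positive -> not definite
Clause 2: 2 positive -> not definite
Clause 3: 1 positive -> definite
Clause 4: 1 positive -> definite
Clause 5: 2 positive -> not definite
Clause 6: 1 positive -> definite
Clause 7: 3 positive -> not definite
Clause 8: 2 positive -> not definite
Definite clause count = 3.

3


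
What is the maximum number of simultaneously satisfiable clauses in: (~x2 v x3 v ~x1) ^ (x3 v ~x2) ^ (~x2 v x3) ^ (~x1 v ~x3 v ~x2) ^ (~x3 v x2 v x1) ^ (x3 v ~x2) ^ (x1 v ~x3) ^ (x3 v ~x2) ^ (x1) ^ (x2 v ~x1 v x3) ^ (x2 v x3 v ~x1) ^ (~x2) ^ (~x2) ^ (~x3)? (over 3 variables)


Enumerate all 8 truth assignments.
For each, count how many of the 14 clauses are satisfied.
The formula is not fully satisfiable, so the maximum is below 14.
Maximum simultaneously satisfiable clauses = 13.

13


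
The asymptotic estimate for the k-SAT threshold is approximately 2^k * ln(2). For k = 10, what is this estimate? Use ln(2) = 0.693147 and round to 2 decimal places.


Using the asymptotic formula: threshold ~ 2^k * ln(2).
2^10 = 1024.
1024 * 0.693147 = 709.78.

709.78


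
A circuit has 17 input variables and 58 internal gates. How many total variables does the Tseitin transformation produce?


The Tseitin transformation introduces one auxiliary variable per gate.
Total variables = inputs + gates = 17 + 58 = 75.

75


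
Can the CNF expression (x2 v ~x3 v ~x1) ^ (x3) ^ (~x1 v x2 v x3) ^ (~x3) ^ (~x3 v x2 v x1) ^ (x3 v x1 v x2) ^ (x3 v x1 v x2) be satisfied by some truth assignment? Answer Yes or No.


Check all 8 possible truth assignments.
Number of satisfying assignments found: 0.
The formula is unsatisfiable.

No


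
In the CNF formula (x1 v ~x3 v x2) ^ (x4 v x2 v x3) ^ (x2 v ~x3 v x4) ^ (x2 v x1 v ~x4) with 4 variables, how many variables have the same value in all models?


Find all satisfying assignments: 10 model(s).
Check which variables have the same value in every model.
No variable is fixed across all models.
Backbone size = 0.

0


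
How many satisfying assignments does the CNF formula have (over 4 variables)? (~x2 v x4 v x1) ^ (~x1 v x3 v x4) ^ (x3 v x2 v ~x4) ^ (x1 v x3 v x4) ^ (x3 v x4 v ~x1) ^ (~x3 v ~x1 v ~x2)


Enumerate all 16 truth assignments over 4 variables.
Test each against every clause.
Satisfying assignments found: 7.

7


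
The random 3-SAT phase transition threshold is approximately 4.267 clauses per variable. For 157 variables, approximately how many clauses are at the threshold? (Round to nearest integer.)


The 3-SAT phase transition occurs at approximately 4.267 clauses per variable.
m = 4.267 * 157 = 669.919.
Rounded to nearest integer: 670.

670


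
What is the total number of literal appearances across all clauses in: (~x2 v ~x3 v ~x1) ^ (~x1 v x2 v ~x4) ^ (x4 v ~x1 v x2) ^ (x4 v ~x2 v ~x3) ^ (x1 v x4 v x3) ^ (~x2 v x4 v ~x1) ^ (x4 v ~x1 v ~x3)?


Clause lengths: 3, 3, 3, 3, 3, 3, 3.
Sum = 3 + 3 + 3 + 3 + 3 + 3 + 3 = 21.

21


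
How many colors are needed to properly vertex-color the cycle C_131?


An odd cycle cannot be 2-colored: alternating two colors around the cycle returns to the start with a conflict.
Since 131 is odd, three colors are required (and three suffice).
Chromatic number = 3.

3


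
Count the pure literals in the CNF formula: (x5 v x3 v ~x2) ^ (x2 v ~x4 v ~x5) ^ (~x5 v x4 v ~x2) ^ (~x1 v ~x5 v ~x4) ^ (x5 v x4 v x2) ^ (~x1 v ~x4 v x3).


A pure literal appears in only one polarity across all clauses.
Pure literals: x1 (negative only), x3 (positive only).
Count = 2.

2


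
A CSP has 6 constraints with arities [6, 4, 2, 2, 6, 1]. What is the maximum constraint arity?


The arities are: 6, 4, 2, 2, 6, 1.
Scan for the maximum value.
Maximum arity = 6.

6


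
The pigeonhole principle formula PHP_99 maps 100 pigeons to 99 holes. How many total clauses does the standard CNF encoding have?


The PHP encoding has two parts:
1) At-least-one-hole clauses: 100 (one per pigeon, each with 99 literals).
2) At-most-one-pigeon-per-hole clauses: 99 holes * C(100,2) = 99 * 4950 = 490050.
Total clauses = 100 + 490050 = 490150.

490150


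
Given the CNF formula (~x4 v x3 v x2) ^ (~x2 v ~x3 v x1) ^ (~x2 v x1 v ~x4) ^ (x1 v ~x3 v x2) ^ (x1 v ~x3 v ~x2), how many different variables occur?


Identify each distinct variable in the formula.
Variables found: x1, x2, x3, x4.
Total distinct variables = 4.

4


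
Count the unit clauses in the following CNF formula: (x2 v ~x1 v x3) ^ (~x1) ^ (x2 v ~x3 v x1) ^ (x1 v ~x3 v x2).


A unit clause contains exactly one literal.
Unit clauses found: (~x1).
Count = 1.

1


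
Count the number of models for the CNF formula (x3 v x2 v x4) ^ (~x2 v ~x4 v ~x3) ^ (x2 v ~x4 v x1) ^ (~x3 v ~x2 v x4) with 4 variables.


Enumerate all 16 truth assignments over 4 variables.
Test each against every clause.
Satisfying assignments found: 8.

8


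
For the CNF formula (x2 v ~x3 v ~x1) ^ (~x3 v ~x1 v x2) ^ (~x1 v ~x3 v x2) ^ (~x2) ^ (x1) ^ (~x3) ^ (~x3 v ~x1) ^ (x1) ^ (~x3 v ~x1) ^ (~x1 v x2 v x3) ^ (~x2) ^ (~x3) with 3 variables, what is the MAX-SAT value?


Enumerate all 8 truth assignments.
For each, count how many of the 12 clauses are satisfied.
The formula is not fully satisfiable, so the maximum is below 12.
Maximum simultaneously satisfiable clauses = 11.

11


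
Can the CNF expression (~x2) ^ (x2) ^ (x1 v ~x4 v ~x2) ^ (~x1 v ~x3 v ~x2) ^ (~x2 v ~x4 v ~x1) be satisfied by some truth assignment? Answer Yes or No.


Check all 16 possible truth assignments.
Number of satisfying assignments found: 0.
The formula is unsatisfiable.

No


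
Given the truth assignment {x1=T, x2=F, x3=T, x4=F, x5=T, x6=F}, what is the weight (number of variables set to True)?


The weight is the number of variables assigned True.
True variables: x1, x3, x5.
Weight = 3.

3


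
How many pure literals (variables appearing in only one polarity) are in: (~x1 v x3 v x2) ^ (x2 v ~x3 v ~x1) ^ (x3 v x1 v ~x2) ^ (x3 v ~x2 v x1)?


A pure literal appears in only one polarity across all clauses.
No pure literals found.
Count = 0.

0


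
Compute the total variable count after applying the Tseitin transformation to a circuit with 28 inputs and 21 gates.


The Tseitin transformation introduces one auxiliary variable per gate.
Total variables = inputs + gates = 28 + 21 = 49.

49


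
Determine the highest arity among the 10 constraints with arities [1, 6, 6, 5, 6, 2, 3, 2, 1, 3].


The arities are: 1, 6, 6, 5, 6, 2, 3, 2, 1, 3.
Scan for the maximum value.
Maximum arity = 6.

6


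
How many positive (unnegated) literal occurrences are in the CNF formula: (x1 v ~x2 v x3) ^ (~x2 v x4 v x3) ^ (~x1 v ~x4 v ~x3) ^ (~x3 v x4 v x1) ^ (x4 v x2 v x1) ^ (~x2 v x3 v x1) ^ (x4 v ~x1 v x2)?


Scan each clause for unnegated literals.
Clause 1: 2 positive; Clause 2: 2 positive; Clause 3: 0 positive; Clause 4: 2 positive; Clause 5: 3 positive; Clause 6: 2 positive; Clause 7: 2 positive.
Total positive literal occurrences = 13.

13


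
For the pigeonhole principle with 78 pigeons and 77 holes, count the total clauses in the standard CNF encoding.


The PHP encoding has two parts:
1) At-least-one-hole clauses: 78 (one per pigeon, each with 77 literals).
2) At-most-one-pigeon-per-hole clauses: 77 holes * C(78,2) = 77 * 3003 = 231231.
Total clauses = 78 + 231231 = 231309.

231309


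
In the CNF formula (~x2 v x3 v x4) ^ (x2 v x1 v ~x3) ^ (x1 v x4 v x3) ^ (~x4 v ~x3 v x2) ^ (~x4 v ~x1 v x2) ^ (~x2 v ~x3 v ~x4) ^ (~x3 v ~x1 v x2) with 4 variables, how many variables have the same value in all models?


Find all satisfying assignments: 6 model(s).
Check which variables have the same value in every model.
No variable is fixed across all models.
Backbone size = 0.

0


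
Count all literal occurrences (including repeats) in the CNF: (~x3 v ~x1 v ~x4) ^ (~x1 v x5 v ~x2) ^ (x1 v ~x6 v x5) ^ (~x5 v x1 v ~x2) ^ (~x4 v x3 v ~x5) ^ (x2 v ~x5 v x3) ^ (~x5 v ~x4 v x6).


Clause lengths: 3, 3, 3, 3, 3, 3, 3.
Sum = 3 + 3 + 3 + 3 + 3 + 3 + 3 = 21.

21


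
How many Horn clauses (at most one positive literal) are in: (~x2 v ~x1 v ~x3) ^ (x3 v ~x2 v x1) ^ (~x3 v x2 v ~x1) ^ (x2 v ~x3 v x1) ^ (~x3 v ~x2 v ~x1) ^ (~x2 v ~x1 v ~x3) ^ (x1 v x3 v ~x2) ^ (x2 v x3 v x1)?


A Horn clause has at most one positive literal.
Clause 1: 0 positive lit(s) -> Horn
Clause 2: 2 positive lit(s) -> not Horn
Clause 3: 1 positive lit(s) -> Horn
Clause 4: 2 positive lit(s) -> not Horn
Clause 5: 0 positive lit(s) -> Horn
Clause 6: 0 positive lit(s) -> Horn
Clause 7: 2 positive lit(s) -> not Horn
Clause 8: 3 positive lit(s) -> not Horn
Total Horn clauses = 4.

4


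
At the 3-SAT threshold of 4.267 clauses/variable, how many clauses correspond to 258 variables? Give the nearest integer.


The 3-SAT phase transition occurs at approximately 4.267 clauses per variable.
m = 4.267 * 258 = 1100.886.
Rounded to nearest integer: 1101.

1101


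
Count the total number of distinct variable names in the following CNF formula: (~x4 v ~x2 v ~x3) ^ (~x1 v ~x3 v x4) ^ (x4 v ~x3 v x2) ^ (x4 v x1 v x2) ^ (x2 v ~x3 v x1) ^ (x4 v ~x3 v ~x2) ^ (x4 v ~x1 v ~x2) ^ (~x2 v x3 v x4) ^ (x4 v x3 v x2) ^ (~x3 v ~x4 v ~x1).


Identify each distinct variable in the formula.
Variables found: x1, x2, x3, x4.
Total distinct variables = 4.

4


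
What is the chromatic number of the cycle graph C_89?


An odd cycle cannot be 2-colored: alternating two colors around the cycle returns to the start with a conflict.
Since 89 is odd, three colors are required (and three suffice).
Chromatic number = 3.

3


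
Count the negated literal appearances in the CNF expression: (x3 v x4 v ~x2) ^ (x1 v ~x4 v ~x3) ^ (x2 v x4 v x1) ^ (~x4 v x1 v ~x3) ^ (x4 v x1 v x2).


Scan each clause for negated literals.
Clause 1: 1 negative; Clause 2: 2 negative; Clause 3: 0 negative; Clause 4: 2 negative; Clause 5: 0 negative.
Total negative literal occurrences = 5.

5


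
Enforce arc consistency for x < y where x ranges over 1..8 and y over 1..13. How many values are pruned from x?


For the constraint x < y, x needs a supporting value in y's domain.
x can be at most 12 (one less than y's maximum).
Valid x values from domain: 8 out of 8.
Pruned = 8 - 8 = 0.

0


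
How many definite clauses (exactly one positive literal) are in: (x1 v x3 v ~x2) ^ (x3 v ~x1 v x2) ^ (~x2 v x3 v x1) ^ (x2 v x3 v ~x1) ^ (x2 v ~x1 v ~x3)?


A definite clause has exactly one positive literal.
Clause 1: 2 positive -> not definite
Clause 2: 2 positive -> not definite
Clause 3: 2 positive -> not definite
Clause 4: 2 positive -> not definite
Clause 5: 1 positive -> definite
Definite clause count = 1.

1


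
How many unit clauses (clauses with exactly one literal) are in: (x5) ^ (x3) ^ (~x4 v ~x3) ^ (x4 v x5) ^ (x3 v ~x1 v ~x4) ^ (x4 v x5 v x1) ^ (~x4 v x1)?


A unit clause contains exactly one literal.
Unit clauses found: (x5), (x3).
Count = 2.

2


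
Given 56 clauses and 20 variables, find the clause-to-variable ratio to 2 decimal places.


Clause-to-variable ratio = clauses / variables.
56 / 20 = 2.8.

2.8


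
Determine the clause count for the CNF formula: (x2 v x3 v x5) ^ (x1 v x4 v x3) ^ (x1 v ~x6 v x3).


Each group enclosed in parentheses joined by ^ is one clause.
Counting the conjuncts: 3 clauses.

3


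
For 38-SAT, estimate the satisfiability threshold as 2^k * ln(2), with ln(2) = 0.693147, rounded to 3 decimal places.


Using the asymptotic formula: threshold ~ 2^k * ln(2).
2^38 = 274877906944.
274877906944 * 0.693147 = 190530796564.513.

190530796564.513


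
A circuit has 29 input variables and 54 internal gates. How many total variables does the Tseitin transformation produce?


The Tseitin transformation introduces one auxiliary variable per gate.
Total variables = inputs + gates = 29 + 54 = 83.

83


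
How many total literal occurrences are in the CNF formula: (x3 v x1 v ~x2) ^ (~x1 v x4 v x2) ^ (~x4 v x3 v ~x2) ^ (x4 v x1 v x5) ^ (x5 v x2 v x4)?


Clause lengths: 3, 3, 3, 3, 3.
Sum = 3 + 3 + 3 + 3 + 3 = 15.

15


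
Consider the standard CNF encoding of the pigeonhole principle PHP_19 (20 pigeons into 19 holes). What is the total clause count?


The PHP encoding has two parts:
1) At-least-one-hole clauses: 20 (one per pigeon, each with 19 literals).
2) At-most-one-pigeon-per-hole clauses: 19 holes * C(20,2) = 19 * 190 = 3610.
Total clauses = 20 + 3610 = 3630.

3630


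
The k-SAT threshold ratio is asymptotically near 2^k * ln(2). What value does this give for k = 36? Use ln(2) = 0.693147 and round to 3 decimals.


Using the asymptotic formula: threshold ~ 2^k * ln(2).
2^36 = 68719476736.
68719476736 * 0.693147 = 47632699141.128.

47632699141.128
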